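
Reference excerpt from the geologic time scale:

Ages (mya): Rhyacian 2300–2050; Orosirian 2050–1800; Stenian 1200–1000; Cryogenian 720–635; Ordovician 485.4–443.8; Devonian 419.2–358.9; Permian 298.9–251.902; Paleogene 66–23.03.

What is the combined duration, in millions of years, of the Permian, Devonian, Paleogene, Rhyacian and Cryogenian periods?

485.268 million years

Each duration: Permian = 46.998; Devonian = 60.3; Paleogene = 42.97; Rhyacian = 250; Cryogenian = 85.
Sum: 46.998 + 60.3 + 42.97 + 250 + 85 = 485.268 Myr.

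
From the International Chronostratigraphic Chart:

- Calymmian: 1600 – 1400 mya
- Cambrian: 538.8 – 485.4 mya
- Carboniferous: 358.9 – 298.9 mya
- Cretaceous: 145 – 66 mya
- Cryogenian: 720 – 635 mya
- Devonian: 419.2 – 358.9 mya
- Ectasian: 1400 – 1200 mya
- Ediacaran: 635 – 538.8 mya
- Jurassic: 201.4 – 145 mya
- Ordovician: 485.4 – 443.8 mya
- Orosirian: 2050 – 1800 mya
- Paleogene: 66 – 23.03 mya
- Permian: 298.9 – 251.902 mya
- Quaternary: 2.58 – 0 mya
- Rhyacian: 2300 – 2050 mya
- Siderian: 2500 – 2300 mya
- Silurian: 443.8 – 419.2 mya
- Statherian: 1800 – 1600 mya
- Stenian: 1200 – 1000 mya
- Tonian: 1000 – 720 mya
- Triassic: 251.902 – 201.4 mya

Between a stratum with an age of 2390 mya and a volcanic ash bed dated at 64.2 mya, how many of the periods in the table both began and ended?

18

The older date is 2390 Ma and the younger is 64.2 Ma.
Periods with start < 2390 and end > 64.2 Ma: Rhyacian (2300–2050), Orosirian (2050–1800), Statherian (1800–1600), Calymmian (1600–1400), Ectasian (1400–1200), Stenian (1200–1000), Tonian (1000–720), Cryogenian (720–635), Ediacaran (635–538.8), Cambrian (538.8–485.4), Ordovician (485.4–443.8), Silurian (443.8–419.2), Devonian (419.2–358.9), Carboniferous (358.9–298.9), Permian (298.9–251.902), Triassic (251.902–201.4), Jurassic (201.4–145), Cretaceous (145–66).
That is 18 complete periods.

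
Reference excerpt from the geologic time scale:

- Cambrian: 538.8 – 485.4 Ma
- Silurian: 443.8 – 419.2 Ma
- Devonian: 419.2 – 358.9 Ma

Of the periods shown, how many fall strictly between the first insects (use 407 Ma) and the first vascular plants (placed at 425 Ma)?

0

The older date is 425 Ma and the younger is 407 Ma.
No period both begins after 425 Ma and ends before 407 Ma, so the count is 0.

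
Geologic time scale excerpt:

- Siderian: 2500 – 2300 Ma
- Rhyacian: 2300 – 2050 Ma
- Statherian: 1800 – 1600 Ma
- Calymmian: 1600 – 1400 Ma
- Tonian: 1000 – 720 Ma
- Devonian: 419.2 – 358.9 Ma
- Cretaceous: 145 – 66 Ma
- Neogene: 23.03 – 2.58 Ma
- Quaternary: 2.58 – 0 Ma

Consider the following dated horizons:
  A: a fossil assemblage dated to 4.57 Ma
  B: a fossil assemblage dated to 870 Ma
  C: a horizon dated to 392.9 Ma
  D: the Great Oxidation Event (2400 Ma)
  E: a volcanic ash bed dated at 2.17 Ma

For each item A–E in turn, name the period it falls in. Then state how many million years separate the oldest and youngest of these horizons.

A: 4.57 Ma lies in 23.03–2.58 Ma, so Neogene.
B: 870 Ma lies in 1000–720 Ma, so Tonian.
C: 392.9 Ma lies in 419.2–358.9 Ma, so Devonian.
D: 2400 Ma lies in 2500–2300 Ma, so Siderian.
E: 2.17 Ma lies in 2.58–0 Ma, so Quaternary.
Oldest = 2400 Ma, youngest = 2.17 Ma → span 2397.83 Myr.

A — Neogene; B — Tonian; C — Devonian; D — Siderian; E — Quaternary; span 2397.83 million years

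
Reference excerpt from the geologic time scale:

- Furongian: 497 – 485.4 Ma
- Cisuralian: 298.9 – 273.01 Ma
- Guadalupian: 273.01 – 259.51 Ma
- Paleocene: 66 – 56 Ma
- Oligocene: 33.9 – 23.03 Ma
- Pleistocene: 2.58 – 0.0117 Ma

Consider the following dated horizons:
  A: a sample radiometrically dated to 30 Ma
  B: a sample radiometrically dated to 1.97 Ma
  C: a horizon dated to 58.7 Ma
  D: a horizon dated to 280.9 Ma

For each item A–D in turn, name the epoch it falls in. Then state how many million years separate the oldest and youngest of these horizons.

A — Oligocene; B — Pleistocene; C — Paleocene; D — Cisuralian; span 278.93 million years

Match each age against the start–end ranges in the excerpt: A = 30 Ma → Oligocene (33.9–23.03); B = 1.97 Ma → Pleistocene (2.58–0.0117); C = 58.7 Ma → Paleocene (66–56); D = 280.9 Ma → Cisuralian (298.9–273.01).
The largest age is 280.9 Ma and the smallest is 1.97 Ma; their difference is 278.93 Myr.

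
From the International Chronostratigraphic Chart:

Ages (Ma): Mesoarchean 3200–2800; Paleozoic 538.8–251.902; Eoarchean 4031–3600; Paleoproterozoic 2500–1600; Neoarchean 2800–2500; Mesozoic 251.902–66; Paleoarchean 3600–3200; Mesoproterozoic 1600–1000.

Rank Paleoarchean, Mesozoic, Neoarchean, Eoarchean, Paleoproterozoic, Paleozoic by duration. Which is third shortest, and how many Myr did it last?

Start − end for each: Paleoarchean 3600 − 3200 = 400; Mesozoic 251.902 − 66 = 185.902; Neoarchean 2800 − 2500 = 300; Eoarchean 4031 − 3600 = 431; Paleoproterozoic 2500 − 1600 = 900; Paleozoic 538.8 − 251.902 = 286.898.
Ranking these from shortest: Mesozoic < Paleozoic < Neoarchean < Paleoarchean < Eoarchean < Paleoproterozoic.
Position 3 in that ranking is Neoarchean, which lasted 300 Myr.

Neoarchean, 300 million years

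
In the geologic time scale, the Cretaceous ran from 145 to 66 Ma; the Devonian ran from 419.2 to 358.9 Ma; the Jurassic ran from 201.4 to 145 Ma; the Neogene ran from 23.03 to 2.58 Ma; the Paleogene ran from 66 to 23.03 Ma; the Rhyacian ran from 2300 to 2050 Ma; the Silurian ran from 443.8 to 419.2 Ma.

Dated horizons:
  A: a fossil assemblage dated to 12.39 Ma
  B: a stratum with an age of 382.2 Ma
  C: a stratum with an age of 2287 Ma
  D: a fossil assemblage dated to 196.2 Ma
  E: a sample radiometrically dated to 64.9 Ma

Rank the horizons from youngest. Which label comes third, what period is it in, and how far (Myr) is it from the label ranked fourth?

D, in the Jurassic; 186 million years to B

Smaller Ma means younger, so youngest first: A 12.39 < E 64.9 < D 196.2 < B 382.2 < C 2287.
Counting 3 along gives D (196.2 Ma); the excerpt puts that inside the Jurassic, 201.4–145 Ma.
Next in line is B (382.2 Ma), and 382.2 − 196.2 = 186 Myr.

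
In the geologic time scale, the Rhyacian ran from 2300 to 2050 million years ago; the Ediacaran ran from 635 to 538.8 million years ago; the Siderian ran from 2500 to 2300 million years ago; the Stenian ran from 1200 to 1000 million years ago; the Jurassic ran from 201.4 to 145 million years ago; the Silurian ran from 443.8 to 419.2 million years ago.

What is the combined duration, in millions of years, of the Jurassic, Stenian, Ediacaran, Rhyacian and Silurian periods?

Duration is start − end for each: (201.4 − 145) + (1200 − 1000) + (635 − 538.8) + (2300 − 2050) + (443.8 − 419.2).
That is 56.4 + 200 + 96.2 + 250 + 24.6, which totals 627.2 million years.

627.2 million years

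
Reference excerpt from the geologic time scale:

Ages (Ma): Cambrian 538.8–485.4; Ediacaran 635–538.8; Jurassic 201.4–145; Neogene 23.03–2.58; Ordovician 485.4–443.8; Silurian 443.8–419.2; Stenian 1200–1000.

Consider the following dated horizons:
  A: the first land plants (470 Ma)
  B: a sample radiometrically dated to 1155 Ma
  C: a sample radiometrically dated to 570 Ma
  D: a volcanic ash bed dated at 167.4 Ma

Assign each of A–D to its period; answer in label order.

A: 470 Ma lies in 485.4–443.8 Ma, so Ordovician.
B: 1155 Ma lies in 1200–1000 Ma, so Stenian.
C: 570 Ma lies in 635–538.8 Ma, so Ediacaran.
D: 167.4 Ma lies in 201.4–145 Ma, so Jurassic.

A — Ordovician; B — Stenian; C — Ediacaran; D — Jurassic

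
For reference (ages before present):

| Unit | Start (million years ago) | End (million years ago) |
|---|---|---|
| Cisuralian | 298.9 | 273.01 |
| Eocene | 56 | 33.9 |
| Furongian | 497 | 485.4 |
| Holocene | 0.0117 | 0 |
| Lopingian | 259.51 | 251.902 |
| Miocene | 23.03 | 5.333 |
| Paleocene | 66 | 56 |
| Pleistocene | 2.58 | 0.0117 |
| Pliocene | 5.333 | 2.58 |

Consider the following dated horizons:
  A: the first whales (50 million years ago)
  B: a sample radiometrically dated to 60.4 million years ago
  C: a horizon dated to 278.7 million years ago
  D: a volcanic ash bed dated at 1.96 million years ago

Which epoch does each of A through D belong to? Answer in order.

A — Eocene; B — Paleocene; C — Cisuralian; D — Pleistocene

Match each age against the start–end ranges in the excerpt: A = 50 Ma → Eocene (56–33.9); B = 60.4 Ma → Paleocene (66–56); C = 278.7 Ma → Cisuralian (298.9–273.01); D = 1.96 Ma → Pleistocene (2.58–0.0117).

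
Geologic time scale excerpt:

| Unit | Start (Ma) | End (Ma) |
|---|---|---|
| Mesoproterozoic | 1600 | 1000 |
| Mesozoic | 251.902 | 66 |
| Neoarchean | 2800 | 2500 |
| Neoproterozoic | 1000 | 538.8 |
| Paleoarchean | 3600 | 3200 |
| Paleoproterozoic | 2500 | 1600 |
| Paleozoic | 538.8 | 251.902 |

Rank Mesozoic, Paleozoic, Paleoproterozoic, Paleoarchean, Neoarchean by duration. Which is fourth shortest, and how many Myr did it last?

Start − end for each: Mesozoic 251.902 − 66 = 185.902; Paleozoic 538.8 − 251.902 = 286.898; Paleoproterozoic 2500 − 1600 = 900; Paleoarchean 3600 − 3200 = 400; Neoarchean 2800 − 2500 = 300.
Ranking these from shortest: Mesozoic < Paleozoic < Neoarchean < Paleoarchean < Paleoproterozoic.
Position 4 in that ranking is Paleoarchean, which lasted 400 Myr.

Paleoarchean, 400 million years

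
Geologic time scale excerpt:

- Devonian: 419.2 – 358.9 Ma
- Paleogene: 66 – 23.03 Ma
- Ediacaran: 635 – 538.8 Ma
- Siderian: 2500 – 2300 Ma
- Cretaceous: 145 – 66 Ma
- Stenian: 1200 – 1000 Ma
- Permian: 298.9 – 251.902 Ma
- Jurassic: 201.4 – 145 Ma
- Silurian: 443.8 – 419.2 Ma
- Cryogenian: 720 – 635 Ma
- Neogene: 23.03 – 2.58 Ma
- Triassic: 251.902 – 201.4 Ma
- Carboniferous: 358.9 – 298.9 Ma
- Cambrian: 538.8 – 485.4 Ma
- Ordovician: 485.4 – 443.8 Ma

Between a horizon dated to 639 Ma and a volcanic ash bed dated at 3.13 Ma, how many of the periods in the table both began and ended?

11

The older date is 639 Ma and the younger is 3.13 Ma.
Periods with start < 639 and end > 3.13 Ma: Ediacaran (635–538.8), Cambrian (538.8–485.4), Ordovician (485.4–443.8), Silurian (443.8–419.2), Devonian (419.2–358.9), Carboniferous (358.9–298.9), Permian (298.9–251.902), Triassic (251.902–201.4), Jurassic (201.4–145), Cretaceous (145–66), Paleogene (66–23.03).
That is 11 complete periods.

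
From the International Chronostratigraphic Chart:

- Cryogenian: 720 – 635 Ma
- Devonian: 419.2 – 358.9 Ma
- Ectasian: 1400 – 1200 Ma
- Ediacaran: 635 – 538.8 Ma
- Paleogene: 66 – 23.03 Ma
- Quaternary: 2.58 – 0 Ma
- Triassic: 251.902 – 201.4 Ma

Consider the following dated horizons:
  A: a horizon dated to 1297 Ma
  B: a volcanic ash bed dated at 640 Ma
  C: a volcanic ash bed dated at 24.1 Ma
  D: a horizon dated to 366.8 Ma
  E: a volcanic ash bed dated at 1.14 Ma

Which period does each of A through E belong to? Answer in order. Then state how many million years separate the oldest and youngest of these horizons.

A: 1297 Ma lies in 1400–1200 Ma, so Ectasian.
B: 640 Ma lies in 720–635 Ma, so Cryogenian.
C: 24.1 Ma lies in 66–23.03 Ma, so Paleogene.
D: 366.8 Ma lies in 419.2–358.9 Ma, so Devonian.
E: 1.14 Ma lies in 2.58–0 Ma, so Quaternary.
Oldest = 1297 Ma, youngest = 1.14 Ma → span 1295.86 Myr.

A — Ectasian; B — Cryogenian; C — Paleogene; D — Devonian; E — Quaternary; span 1295.86 million years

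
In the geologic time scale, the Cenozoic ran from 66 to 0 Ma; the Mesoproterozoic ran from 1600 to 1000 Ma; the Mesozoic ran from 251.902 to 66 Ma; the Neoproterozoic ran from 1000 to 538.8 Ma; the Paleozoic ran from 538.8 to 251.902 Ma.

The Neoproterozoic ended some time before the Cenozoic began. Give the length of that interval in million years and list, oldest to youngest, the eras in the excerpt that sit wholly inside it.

The Neoproterozoic closes at 538.8 Ma and the Cenozoic opens at 66 Ma, so the interval is 538.8 − 66 = 472.8 Myr.
An era fits inside if it starts at or after 538.8 Ma and ends at or before 66 Ma; oldest first that gives Paleozoic, Mesozoic.

472.8 million years; Paleozoic, Mesozoic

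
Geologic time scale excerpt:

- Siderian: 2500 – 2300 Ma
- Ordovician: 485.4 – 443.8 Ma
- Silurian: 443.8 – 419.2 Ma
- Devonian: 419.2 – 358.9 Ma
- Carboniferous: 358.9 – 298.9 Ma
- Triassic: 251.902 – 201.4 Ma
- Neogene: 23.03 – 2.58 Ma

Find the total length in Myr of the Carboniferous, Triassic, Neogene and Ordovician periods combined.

Each duration: Carboniferous = 60; Triassic = 50.502; Neogene = 20.45; Ordovician = 41.6.
Sum: 60 + 50.502 + 20.45 + 41.6 = 172.552 Myr.

172.552 million years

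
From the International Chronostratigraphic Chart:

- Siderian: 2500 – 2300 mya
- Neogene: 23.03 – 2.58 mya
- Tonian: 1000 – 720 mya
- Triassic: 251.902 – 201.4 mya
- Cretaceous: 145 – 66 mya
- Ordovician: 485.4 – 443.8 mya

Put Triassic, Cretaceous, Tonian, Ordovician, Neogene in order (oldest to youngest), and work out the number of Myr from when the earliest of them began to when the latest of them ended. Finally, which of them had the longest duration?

Tonian → Ordovician → Triassic → Cretaceous → Neogene; total span 997.42 Myr; longest is Tonian

From the excerpt: Triassic 251.902–201.4; Cretaceous 145–66; Tonian 1000–720; Ordovician 485.4–443.8; Neogene 23.03–2.58 (Ma).
Larger Ma is earlier, so the oldest is Tonian and the youngest is Neogene; oldest to youngest: Tonian, Ordovician, Triassic, Cretaceous, Neogene.
Oldest start 1000 minus youngest end 2.58 gives 997.42 Myr overall.
Individual lengths (start − end): Ordovician 41.6; Tonian 280; Neogene 20.45; Triassic 50.502; Cretaceous 79. The largest is Tonian at 280 Myr.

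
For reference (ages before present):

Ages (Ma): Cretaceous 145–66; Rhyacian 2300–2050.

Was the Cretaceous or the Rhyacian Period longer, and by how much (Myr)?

Rhyacian, by 171 million years

Cretaceous: 145 − 66 = 79 Myr.
Rhyacian: 2300 − 2050 = 250 Myr.
Difference: 250 − 79 = 171 Myr, so the Rhyacian was longer.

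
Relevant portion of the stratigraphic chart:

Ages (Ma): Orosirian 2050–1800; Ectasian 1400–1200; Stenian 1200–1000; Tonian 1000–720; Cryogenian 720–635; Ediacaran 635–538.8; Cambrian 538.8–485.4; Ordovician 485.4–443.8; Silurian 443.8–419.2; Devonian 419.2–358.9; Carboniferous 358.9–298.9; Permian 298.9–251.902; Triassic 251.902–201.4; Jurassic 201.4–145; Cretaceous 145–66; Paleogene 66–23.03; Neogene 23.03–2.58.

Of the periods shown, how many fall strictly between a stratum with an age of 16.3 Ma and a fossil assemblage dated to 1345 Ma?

14

1345 Ma sits inside the Ectasian (1400–1200) and 16.3 Ma inside the Neogene (23.03–2.58); neither of those is wholly between the two dates.
The listed periods lying completely between them are Stenian, Tonian, Cryogenian, Ediacaran, Cambrian, Ordovician, Silurian, Devonian, Carboniferous, Permian, Triassic, Jurassic, Cretaceous, Paleogene — 14 in all.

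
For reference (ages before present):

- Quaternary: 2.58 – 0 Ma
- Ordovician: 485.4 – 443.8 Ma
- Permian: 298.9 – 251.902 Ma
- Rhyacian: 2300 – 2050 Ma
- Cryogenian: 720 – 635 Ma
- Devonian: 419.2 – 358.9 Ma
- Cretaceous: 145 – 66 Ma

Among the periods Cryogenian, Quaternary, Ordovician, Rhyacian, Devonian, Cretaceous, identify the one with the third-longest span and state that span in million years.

Cretaceous, 79 million years

Durations: Cryogenian 85; Quaternary 2.58; Ordovician 41.6; Rhyacian 250; Devonian 60.3; Cretaceous 79 Myr.
Sorted longest-first: Rhyacian (250), Cryogenian (85), Cretaceous (79), Devonian (60.3), Ordovician (41.6), Quaternary (2.58).
The third longest is Cretaceous at 79 Myr.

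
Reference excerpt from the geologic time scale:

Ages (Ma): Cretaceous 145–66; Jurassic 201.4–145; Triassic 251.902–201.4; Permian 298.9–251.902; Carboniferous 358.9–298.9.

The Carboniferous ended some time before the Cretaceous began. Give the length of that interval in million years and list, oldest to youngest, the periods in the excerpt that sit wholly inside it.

153.9 million years; Permian, Triassic, Jurassic

End of Carboniferous = 298.9 Ma; start of Cretaceous = 145 Ma.
Gap = 298.9 − 145 = 153.9 Myr.
Periods wholly inside 298.9–145 Ma: Permian (298.9–251.902), Triassic (251.902–201.4), Jurassic (201.4–145).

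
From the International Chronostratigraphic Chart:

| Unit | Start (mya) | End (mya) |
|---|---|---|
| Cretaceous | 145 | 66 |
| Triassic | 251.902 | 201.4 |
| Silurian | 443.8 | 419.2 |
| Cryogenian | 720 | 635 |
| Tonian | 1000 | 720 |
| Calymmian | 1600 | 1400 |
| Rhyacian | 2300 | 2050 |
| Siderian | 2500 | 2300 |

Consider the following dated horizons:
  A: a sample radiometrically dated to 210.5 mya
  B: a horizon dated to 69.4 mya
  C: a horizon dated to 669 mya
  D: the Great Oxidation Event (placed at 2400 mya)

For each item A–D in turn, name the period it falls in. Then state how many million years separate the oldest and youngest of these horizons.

Match each age against the start–end ranges in the excerpt: A = 210.5 Ma → Triassic (251.902–201.4); B = 69.4 Ma → Cretaceous (145–66); C = 669 Ma → Cryogenian (720–635); D = 2400 Ma → Siderian (2500–2300).
The largest age is 2400 Ma and the smallest is 69.4 Ma; their difference is 2330.6 Myr.

A — Triassic; B — Cretaceous; C — Cryogenian; D — Siderian; span 2330.6 million years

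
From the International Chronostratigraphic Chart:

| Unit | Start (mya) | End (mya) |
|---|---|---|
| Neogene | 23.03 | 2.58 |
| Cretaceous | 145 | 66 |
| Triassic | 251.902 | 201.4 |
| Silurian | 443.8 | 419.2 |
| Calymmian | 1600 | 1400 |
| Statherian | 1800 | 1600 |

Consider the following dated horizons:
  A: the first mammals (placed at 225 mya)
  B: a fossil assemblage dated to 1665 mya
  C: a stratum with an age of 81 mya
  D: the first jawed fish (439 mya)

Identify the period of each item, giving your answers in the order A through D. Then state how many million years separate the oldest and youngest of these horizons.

A — Triassic; B — Statherian; C — Cretaceous; D — Silurian; span 1584 million years

A: 225 Ma lies in 251.902–201.4 Ma, so Triassic.
B: 1665 Ma lies in 1800–1600 Ma, so Statherian.
C: 81 Ma lies in 145–66 Ma, so Cretaceous.
D: 439 Ma lies in 443.8–419.2 Ma, so Silurian.
Oldest = 1665 Ma, youngest = 81 Ma → span 1584 Myr.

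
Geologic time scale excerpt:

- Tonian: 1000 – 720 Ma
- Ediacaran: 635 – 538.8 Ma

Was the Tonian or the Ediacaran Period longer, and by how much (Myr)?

Tonian, by 183.8 million years

Tonian: 1000 − 720 = 280 Myr.
Ediacaran: 635 − 538.8 = 96.2 Myr.
Difference: 280 − 96.2 = 183.8 Myr, so the Tonian was longer.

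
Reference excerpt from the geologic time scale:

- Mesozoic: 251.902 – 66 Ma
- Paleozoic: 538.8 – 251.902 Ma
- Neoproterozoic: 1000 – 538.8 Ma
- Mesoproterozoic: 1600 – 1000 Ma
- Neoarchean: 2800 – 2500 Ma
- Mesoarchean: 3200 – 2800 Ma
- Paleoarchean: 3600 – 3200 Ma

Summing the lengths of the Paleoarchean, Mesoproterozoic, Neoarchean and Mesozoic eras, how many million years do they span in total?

1485.902 million years

Duration is start − end for each: (3600 − 3200) + (1600 − 1000) + (2800 − 2500) + (251.902 − 66).
That is 400 + 600 + 300 + 185.902, which totals 1485.902 million years.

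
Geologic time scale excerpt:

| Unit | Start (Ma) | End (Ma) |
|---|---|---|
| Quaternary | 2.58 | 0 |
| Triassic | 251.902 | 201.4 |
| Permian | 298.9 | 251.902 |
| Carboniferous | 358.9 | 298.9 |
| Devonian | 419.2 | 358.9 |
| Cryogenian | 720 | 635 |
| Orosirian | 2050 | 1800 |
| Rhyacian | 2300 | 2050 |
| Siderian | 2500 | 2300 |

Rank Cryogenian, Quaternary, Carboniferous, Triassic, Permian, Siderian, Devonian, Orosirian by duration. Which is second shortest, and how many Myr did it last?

Start − end for each: Cryogenian 720 − 635 = 85; Quaternary 2.58 − 0 = 2.58; Carboniferous 358.9 − 298.9 = 60; Triassic 251.902 − 201.4 = 50.502; Permian 298.9 − 251.902 = 46.998; Siderian 2500 − 2300 = 200; Devonian 419.2 − 358.9 = 60.3; Orosirian 2050 − 1800 = 250.
Ranking these from shortest: Quaternary < Permian < Triassic < Carboniferous < Devonian < Cryogenian < Siderian < Orosirian.
Position 2 in that ranking is Permian, which lasted 46.998 Myr.

Permian, 46.998 million years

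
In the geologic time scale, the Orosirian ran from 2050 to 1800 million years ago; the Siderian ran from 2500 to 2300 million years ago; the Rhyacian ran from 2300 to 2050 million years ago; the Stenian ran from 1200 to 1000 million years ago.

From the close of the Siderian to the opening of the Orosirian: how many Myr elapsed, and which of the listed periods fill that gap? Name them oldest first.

250 million years; Rhyacian

End of Siderian = 2300 Ma; start of Orosirian = 2050 Ma.
Gap = 2300 − 2050 = 250 Myr.
Periods wholly inside 2300–2050 Ma: Rhyacian (2300–2050).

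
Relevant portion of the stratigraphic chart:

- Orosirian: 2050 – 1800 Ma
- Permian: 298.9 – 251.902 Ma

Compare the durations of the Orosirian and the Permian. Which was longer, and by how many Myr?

Orosirian: 2050 − 1800 = 250 Myr.
Permian: 298.9 − 251.902 = 46.998 Myr.
Difference: 250 − 46.998 = 203.002 Myr, so the Orosirian was longer.

Orosirian, by 203.002 million years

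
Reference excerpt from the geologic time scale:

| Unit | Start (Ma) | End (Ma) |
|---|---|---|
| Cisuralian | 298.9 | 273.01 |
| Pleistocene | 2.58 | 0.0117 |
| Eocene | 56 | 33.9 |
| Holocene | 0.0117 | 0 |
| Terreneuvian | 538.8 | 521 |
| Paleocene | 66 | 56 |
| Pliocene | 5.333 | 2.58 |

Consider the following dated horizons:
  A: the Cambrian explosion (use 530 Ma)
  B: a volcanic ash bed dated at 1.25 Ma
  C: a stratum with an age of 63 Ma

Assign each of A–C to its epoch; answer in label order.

A — Terreneuvian; B — Pleistocene; C — Paleocene

Match each age against the start–end ranges in the excerpt: A = 530 Ma → Terreneuvian (538.8–521); B = 1.25 Ma → Pleistocene (2.58–0.0117); C = 63 Ma → Paleocene (66–56).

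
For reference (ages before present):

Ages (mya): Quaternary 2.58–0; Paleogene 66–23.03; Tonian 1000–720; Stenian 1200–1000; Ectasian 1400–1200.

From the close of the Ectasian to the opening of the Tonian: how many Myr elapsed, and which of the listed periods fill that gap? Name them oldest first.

End of Ectasian = 1200 Ma; start of Tonian = 1000 Ma.
Gap = 1200 − 1000 = 200 Myr.
Periods wholly inside 1200–1000 Ma: Stenian (1200–1000).

200 million years; Stenian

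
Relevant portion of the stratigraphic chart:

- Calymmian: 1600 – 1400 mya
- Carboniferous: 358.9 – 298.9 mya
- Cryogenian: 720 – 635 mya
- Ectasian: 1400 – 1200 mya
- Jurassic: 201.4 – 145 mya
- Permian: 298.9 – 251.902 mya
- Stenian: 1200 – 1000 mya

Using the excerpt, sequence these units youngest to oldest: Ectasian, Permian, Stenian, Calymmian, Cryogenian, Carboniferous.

Read off each span (Ma): Ectasian 1400–1200; Permian 298.9–251.902; Stenian 1200–1000; Calymmian 1600–1400; Cryogenian 720–635; Carboniferous 358.9–298.9.
Larger Ma is older, so oldest→youngest is Calymmian, Ectasian, Stenian, Cryogenian, Carboniferous, Permian; reverse it for youngest→oldest.

Permian, Carboniferous, Cryogenian, Stenian, Ectasian, Calymmian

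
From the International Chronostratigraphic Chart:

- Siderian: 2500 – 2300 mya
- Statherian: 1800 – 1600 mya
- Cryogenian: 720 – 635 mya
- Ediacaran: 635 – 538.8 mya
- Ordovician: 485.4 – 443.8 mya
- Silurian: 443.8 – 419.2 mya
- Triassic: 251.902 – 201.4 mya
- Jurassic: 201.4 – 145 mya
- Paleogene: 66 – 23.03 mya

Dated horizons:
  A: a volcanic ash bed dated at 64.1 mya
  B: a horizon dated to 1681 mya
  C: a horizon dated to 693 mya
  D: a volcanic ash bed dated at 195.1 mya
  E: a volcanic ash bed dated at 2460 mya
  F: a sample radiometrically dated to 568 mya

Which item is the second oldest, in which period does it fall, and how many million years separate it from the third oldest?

B, in the Statherian; 988 million years to C

Sorted oldest-first by Ma: E (2460), B (1681), C (693), F (568), D (195.1), A (64.1).
The second oldest is B at 1681 Ma, which lies in 1800–1600 Ma: the Statherian.
The third oldest is C at 693 Ma; separation = |1681 − 693| = 988 Myr.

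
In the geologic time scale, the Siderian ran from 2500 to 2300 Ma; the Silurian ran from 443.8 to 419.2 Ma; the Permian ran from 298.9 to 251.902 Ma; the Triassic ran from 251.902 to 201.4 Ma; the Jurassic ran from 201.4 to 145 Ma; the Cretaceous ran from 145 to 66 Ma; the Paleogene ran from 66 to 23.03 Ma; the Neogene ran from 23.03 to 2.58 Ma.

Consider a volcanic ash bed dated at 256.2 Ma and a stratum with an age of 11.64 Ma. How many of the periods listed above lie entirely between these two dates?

4

256.2 Ma sits inside the Permian (298.9–251.902) and 11.64 Ma inside the Neogene (23.03–2.58); neither of those is wholly between the two dates.
The listed periods lying completely between them are Triassic, Jurassic, Cretaceous, Paleogene — 4 in all.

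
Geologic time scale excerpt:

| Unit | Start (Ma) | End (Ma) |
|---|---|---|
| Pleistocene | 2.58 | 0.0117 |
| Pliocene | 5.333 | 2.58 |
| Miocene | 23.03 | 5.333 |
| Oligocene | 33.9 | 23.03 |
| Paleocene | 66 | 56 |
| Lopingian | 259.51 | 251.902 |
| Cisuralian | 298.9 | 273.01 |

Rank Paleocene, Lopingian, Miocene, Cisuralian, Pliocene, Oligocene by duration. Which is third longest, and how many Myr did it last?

Oligocene, 10.87 million years

Start − end for each: Paleocene 66 − 56 = 10; Lopingian 259.51 − 251.902 = 7.608; Miocene 23.03 − 5.333 = 17.697; Cisuralian 298.9 − 273.01 = 25.89; Pliocene 5.333 − 2.58 = 2.753; Oligocene 33.9 − 23.03 = 10.87.
Ranking these from longest: Cisuralian > Miocene > Oligocene > Paleocene > Lopingian > Pliocene.
Position 3 in that ranking is Oligocene, which lasted 10.87 Myr.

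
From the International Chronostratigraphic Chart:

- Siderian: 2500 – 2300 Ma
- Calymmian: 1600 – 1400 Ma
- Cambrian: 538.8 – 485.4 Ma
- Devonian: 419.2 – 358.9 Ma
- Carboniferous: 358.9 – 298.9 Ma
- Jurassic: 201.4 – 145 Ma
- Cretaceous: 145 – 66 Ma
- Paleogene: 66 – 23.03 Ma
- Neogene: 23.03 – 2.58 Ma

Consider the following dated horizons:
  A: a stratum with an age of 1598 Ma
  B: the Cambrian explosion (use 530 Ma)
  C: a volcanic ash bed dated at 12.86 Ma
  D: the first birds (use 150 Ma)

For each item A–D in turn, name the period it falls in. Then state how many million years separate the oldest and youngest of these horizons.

A: 1598 Ma lies in 1600–1400 Ma, so Calymmian.
B: 530 Ma lies in 538.8–485.4 Ma, so Cambrian.
C: 12.86 Ma lies in 23.03–2.58 Ma, so Neogene.
D: 150 Ma lies in 201.4–145 Ma, so Jurassic.
Oldest = 1598 Ma, youngest = 12.86 Ma → span 1585.14 Myr.

A — Calymmian; B — Cambrian; C — Neogene; D — Jurassic; span 1585.14 million years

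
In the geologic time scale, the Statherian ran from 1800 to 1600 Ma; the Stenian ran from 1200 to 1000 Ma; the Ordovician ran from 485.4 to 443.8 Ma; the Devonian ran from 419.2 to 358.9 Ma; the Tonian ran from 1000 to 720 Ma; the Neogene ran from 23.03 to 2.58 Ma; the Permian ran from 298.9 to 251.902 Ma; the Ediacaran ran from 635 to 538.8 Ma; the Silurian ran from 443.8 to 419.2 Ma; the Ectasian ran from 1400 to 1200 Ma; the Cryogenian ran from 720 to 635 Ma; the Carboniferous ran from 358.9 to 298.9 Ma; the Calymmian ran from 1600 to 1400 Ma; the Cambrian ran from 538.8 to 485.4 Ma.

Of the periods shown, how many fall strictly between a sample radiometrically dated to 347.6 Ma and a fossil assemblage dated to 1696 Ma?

The older date is 1696 Ma and the younger is 347.6 Ma.
Periods with start < 1696 and end > 347.6 Ma: Calymmian (1600–1400), Ectasian (1400–1200), Stenian (1200–1000), Tonian (1000–720), Cryogenian (720–635), Ediacaran (635–538.8), Cambrian (538.8–485.4), Ordovician (485.4–443.8), Silurian (443.8–419.2), Devonian (419.2–358.9).
That is 10 complete periods.

10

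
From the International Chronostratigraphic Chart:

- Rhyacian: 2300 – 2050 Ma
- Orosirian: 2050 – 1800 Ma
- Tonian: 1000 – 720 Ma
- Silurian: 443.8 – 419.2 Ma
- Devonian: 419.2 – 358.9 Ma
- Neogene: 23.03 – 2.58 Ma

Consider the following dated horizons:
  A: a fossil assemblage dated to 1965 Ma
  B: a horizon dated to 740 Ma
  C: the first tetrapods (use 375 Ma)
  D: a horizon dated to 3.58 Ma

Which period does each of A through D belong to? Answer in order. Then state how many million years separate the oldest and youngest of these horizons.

Match each age against the start–end ranges in the excerpt: A = 1965 Ma → Orosirian (2050–1800); B = 740 Ma → Tonian (1000–720); C = 375 Ma → Devonian (419.2–358.9); D = 3.58 Ma → Neogene (23.03–2.58).
The largest age is 1965 Ma and the smallest is 3.58 Ma; their difference is 1961.42 Myr.

A — Orosirian; B — Tonian; C — Devonian; D — Neogene; span 1961.42 million years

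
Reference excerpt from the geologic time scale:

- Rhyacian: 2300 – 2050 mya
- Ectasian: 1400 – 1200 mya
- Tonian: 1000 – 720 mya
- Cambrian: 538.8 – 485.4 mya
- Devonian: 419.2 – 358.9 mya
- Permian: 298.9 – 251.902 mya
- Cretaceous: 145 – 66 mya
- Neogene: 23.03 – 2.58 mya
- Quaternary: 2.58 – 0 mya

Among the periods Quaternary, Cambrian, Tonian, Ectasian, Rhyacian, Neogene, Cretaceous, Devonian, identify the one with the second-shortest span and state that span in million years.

Start − end for each: Quaternary 2.58 − 0 = 2.58; Cambrian 538.8 − 485.4 = 53.4; Tonian 1000 − 720 = 280; Ectasian 1400 − 1200 = 200; Rhyacian 2300 − 2050 = 250; Neogene 23.03 − 2.58 = 20.45; Cretaceous 145 − 66 = 79; Devonian 419.2 − 358.9 = 60.3.
Ranking these from shortest: Quaternary < Neogene < Cambrian < Devonian < Cretaceous < Ectasian < Rhyacian < Tonian.
Position 2 in that ranking is Neogene, which lasted 20.45 Myr.

Neogene, 20.45 million years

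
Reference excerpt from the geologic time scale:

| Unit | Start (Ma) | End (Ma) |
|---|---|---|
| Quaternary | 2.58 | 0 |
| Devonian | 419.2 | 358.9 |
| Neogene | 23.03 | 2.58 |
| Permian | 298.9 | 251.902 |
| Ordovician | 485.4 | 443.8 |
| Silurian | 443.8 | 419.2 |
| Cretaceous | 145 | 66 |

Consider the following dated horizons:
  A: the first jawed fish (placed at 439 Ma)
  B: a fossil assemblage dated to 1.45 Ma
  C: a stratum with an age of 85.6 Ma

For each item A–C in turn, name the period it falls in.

A — Silurian; B — Quaternary; C — Cretaceous

Match each age against the start–end ranges in the excerpt: A = 439 Ma → Silurian (443.8–419.2); B = 1.45 Ma → Quaternary (2.58–0); C = 85.6 Ma → Cretaceous (145–66).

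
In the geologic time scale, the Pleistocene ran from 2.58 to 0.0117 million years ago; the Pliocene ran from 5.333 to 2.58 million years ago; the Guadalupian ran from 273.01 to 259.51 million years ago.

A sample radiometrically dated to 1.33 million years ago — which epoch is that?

Pleistocene

1.33 Ma lies between 2.58 and 0.0117 Ma, so it falls in the Pleistocene.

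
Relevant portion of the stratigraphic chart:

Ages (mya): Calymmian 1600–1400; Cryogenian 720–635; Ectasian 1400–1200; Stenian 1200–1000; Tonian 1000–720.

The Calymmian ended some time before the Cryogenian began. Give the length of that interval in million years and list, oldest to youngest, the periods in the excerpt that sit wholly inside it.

End of Calymmian = 1400 Ma; start of Cryogenian = 720 Ma.
Gap = 1400 − 720 = 680 Myr.
Periods wholly inside 1400–720 Ma: Ectasian (1400–1200), Stenian (1200–1000), Tonian (1000–720).

680 million years; Ectasian, Stenian, Tonian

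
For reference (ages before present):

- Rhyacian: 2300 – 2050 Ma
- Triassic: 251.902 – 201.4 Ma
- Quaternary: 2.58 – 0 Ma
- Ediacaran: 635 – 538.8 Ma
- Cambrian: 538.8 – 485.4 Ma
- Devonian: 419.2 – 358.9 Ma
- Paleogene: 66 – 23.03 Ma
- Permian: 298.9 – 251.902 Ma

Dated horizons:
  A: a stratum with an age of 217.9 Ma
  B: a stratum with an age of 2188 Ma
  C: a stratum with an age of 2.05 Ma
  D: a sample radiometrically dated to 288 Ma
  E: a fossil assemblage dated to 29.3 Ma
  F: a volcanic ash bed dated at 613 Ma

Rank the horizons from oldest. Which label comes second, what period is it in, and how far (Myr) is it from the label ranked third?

F, in the Ediacaran; 325 million years to D

Larger Ma means older, so oldest first: B 2188 > F 613 > D 288 > A 217.9 > E 29.3 > C 2.05.
Counting 2 along gives F (613 Ma); the excerpt puts that inside the Ediacaran, 635–538.8 Ma.
Next in line is D (288 Ma), and 613 − 288 = 325 Myr.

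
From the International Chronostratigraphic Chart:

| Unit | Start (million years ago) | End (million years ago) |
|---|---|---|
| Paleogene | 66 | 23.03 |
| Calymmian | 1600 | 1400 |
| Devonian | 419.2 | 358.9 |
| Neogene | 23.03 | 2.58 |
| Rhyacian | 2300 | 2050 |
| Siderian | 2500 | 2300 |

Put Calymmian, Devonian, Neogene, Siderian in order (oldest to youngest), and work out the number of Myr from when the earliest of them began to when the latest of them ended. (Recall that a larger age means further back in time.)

Siderian, Calymmian, Devonian, Neogene; total span 2497.42 Myr

From the excerpt: Calymmian 1600–1400; Devonian 419.2–358.9; Neogene 23.03–2.58; Siderian 2500–2300 (Ma).
Larger Ma is earlier, so the oldest is Siderian and the youngest is Neogene; oldest to youngest: Siderian, Calymmian, Devonian, Neogene.
Oldest start 2500 minus youngest end 2.58 gives 2497.42 Myr overall.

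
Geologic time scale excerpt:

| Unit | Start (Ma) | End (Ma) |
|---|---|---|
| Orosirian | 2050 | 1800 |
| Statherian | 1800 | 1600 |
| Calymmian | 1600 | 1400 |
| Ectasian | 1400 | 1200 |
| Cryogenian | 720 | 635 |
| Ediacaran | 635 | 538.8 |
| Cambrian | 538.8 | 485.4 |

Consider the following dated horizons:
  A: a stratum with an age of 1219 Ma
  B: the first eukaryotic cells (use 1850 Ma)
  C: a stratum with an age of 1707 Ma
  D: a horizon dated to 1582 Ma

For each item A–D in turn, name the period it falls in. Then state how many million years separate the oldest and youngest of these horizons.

A: 1219 Ma lies in 1400–1200 Ma, so Ectasian.
B: 1850 Ma lies in 2050–1800 Ma, so Orosirian.
C: 1707 Ma lies in 1800–1600 Ma, so Statherian.
D: 1582 Ma lies in 1600–1400 Ma, so Calymmian.
Oldest = 1850 Ma, youngest = 1219 Ma → span 631 Myr.

A — Ectasian; B — Orosirian; C — Statherian; D — Calymmian; span 631 million years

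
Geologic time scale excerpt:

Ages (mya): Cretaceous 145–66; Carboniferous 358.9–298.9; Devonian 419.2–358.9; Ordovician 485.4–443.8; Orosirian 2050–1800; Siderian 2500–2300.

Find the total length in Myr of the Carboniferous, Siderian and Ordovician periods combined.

301.6 million years

Duration is start − end for each: (358.9 − 298.9) + (2500 − 2300) + (485.4 − 443.8).
That is 60 + 200 + 41.6, which totals 301.6 million years.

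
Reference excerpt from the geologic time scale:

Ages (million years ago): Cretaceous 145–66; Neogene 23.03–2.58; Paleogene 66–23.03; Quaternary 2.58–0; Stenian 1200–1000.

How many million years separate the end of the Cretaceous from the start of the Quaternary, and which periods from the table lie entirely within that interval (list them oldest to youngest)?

63.42 million years; Paleogene, Neogene

End of Cretaceous = 66 Ma; start of Quaternary = 2.58 Ma.
Gap = 66 − 2.58 = 63.42 Myr.
Periods wholly inside 66–2.58 Ma: Paleogene (66–23.03), Neogene (23.03–2.58).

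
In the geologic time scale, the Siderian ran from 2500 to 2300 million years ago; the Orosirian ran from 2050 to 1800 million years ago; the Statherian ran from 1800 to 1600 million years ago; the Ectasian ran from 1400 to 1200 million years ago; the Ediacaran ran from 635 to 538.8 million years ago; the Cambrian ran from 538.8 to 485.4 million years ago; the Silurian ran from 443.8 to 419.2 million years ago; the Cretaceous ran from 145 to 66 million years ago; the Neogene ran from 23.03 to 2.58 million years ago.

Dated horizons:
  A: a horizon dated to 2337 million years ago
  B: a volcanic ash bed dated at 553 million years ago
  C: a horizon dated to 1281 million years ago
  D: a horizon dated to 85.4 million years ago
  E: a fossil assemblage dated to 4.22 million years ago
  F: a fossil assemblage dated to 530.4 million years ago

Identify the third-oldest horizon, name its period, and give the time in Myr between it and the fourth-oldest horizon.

Larger Ma means older, so oldest first: A 2337 > C 1281 > B 553 > F 530.4 > D 85.4 > E 4.22.
Counting 3 along gives B (553 Ma); the excerpt puts that inside the Ediacaran, 635–538.8 Ma.
Next in line is F (530.4 Ma), and 553 − 530.4 = 22.6 Myr.

B, in the Ediacaran; 22.6 million years to F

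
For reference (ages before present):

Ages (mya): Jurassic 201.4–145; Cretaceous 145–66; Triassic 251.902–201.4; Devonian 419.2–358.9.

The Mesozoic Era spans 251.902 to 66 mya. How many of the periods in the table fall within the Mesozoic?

3

Periods inside 251.902–66 Ma: Triassic, Jurassic, Cretaceous — 3 in total.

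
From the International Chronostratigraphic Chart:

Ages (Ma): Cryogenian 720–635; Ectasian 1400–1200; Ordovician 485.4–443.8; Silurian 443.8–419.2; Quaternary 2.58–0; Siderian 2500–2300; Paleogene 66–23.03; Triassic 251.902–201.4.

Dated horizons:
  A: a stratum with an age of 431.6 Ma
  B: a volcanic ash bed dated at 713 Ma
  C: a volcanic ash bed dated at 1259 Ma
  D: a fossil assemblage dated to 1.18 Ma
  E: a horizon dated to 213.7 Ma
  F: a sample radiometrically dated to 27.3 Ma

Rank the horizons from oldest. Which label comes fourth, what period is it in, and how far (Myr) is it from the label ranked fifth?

E, in the Triassic; 186.4 million years to F

Larger Ma means older, so oldest first: C 1259 > B 713 > A 431.6 > E 213.7 > F 27.3 > D 1.18.
Counting 4 along gives E (213.7 Ma); the excerpt puts that inside the Triassic, 251.902–201.4 Ma.
Next in line is F (27.3 Ma), and 213.7 − 27.3 = 186.4 Myr.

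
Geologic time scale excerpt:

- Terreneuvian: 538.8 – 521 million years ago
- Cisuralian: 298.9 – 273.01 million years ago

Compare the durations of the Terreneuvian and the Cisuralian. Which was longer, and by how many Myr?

Cisuralian, by 8.09 million years

Terreneuvian: 538.8 − 521 = 17.8 Myr.
Cisuralian: 298.9 − 273.01 = 25.89 Myr.
Difference: 25.89 − 17.8 = 8.09 Myr, so the Cisuralian was longer.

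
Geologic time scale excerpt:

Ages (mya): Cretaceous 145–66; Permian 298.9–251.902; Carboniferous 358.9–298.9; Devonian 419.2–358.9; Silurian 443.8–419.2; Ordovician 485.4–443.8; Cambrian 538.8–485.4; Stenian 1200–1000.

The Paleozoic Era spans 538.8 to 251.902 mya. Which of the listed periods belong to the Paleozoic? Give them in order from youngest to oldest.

Periods with both bounds inside 538.8–251.902 Ma: Permian (298.9–251.902), Carboniferous (358.9–298.9), Devonian (419.2–358.9), Silurian (443.8–419.2), Ordovician (485.4–443.8), Cambrian (538.8–485.4).

Permian, Carboniferous, Devonian, Silurian, Ordovician, Cambrian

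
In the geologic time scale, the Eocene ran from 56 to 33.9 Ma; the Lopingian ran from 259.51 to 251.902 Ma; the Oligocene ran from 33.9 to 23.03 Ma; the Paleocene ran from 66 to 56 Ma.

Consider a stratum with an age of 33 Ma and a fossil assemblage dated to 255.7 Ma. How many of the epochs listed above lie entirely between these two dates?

2

255.7 Ma sits inside the Lopingian (259.51–251.902) and 33 Ma inside the Oligocene (33.9–23.03); neither of those is wholly between the two dates.
The listed epochs lying completely between them are Paleocene, Eocene — 2 in all.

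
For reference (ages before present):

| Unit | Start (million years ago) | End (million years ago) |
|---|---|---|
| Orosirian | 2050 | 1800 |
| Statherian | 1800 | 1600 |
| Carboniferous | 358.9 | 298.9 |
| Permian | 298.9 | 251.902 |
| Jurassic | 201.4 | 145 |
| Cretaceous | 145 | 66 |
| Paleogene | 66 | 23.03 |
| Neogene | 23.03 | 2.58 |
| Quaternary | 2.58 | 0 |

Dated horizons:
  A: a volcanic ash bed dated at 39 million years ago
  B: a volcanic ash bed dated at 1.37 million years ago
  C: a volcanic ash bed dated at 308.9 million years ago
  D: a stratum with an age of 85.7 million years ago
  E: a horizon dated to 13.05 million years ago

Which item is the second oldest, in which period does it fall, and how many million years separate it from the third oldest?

Sorted oldest-first by Ma: C (308.9), D (85.7), A (39), E (13.05), B (1.37).
The second oldest is D at 85.7 Ma, which lies in 145–66 Ma: the Cretaceous.
The third oldest is A at 39 Ma; separation = |85.7 − 39| = 46.7 Myr.

D, in the Cretaceous; 46.7 million years to A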